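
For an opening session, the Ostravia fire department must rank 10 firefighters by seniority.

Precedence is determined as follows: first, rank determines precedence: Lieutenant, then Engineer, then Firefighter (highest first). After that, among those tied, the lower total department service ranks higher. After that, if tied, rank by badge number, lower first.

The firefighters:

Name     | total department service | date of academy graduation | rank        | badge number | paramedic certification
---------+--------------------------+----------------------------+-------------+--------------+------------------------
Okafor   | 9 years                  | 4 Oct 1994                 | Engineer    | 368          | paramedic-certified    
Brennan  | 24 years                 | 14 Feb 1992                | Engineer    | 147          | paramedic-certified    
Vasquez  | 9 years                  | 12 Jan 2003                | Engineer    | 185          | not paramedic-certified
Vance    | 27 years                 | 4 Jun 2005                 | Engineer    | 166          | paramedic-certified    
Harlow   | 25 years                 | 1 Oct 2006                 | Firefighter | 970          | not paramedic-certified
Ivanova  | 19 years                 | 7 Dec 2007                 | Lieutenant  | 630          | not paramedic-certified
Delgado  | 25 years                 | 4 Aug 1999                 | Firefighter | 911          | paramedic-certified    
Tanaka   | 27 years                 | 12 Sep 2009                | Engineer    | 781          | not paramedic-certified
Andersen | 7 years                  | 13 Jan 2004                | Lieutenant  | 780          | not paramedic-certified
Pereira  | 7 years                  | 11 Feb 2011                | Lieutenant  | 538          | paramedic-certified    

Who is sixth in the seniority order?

By rank: Pereira, Andersen and Ivanova (Lieutenant); then Vasquez, Okafor, Brennan, Vance and Tanaka (Engineer); then Delgado and Harlow (Firefighter).
Among Pereira, Andersen and Ivanova, by total department service (lower first): Pereira and Andersen (7 years) before Ivanova (19 years).
Among Pereira and Andersen, by badge number (lower first): Pereira (538) before Andersen (780).
Among Vasquez, Okafor, Brennan, Vance and Tanaka, by total department service (lower first): Vasquez and Okafor (9 years) before Brennan (24 years) before Vance and Tanaka (27 years).
Among Vasquez and Okafor, by badge number (lower first): Vasquez (185) before Okafor (368).
Among Vance and Tanaka, by badge number (lower first): Vance (166) before Tanaka (781).
Delgado and Harlow both have total department service 25 years, so the next rule applies.
Among Delgado and Harlow, by badge number (lower first): Delgado (911) before Harlow (970).
Order: Pereira, Andersen, Ivanova, Vasquez, Okafor, Brennan, Vance, Tanaka, Delgado, Harlow.

Brennan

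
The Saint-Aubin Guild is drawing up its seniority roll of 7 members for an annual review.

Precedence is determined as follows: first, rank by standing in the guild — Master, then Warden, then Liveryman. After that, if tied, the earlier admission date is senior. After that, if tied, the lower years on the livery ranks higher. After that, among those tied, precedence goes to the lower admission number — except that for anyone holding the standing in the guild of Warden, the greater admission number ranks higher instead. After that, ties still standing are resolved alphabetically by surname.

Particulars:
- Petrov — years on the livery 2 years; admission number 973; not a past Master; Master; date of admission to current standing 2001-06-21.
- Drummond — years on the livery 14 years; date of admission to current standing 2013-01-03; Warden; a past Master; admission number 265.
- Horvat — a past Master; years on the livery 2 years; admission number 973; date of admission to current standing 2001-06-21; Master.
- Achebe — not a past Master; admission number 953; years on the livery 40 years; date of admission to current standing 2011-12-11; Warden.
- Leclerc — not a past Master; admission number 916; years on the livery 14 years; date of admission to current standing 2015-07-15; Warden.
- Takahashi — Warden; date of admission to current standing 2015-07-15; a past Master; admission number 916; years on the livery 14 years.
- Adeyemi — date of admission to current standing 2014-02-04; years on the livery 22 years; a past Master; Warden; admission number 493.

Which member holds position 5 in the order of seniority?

By standing in the guild: Horvat and Petrov (Master); then Achebe, Drummond, Adeyemi, Leclerc and Takahashi (Warden).
Horvat and Petrov both have date of admission to current standing 2001-06-21, so the next rule applies.
Horvat and Petrov both have years on the livery 2 years, so the next rule applies.
Horvat and Petrov both have admission number 973, so the next rule applies.
Among Horvat and Petrov, alphabetically by surname: Horvat before Petrov.
Among Achebe, Drummond, Adeyemi, Leclerc and Takahashi, by date of admission to current standing (earlier first): Achebe (2011-12-11) before Drummond (2013-01-03) before Adeyemi (2014-02-04) before Leclerc and Takahashi (2015-07-15).
Leclerc and Takahashi both have years on the livery 14 years, so the next rule applies.
Leclerc and Takahashi both have admission number 916, so the next rule applies.
Among Leclerc and Takahashi, alphabetically by surname: Leclerc before Takahashi.
Order: Horvat, Petrov, Achebe, Drummond, Adeyemi, Leclerc, Takahashi.

Adeyemi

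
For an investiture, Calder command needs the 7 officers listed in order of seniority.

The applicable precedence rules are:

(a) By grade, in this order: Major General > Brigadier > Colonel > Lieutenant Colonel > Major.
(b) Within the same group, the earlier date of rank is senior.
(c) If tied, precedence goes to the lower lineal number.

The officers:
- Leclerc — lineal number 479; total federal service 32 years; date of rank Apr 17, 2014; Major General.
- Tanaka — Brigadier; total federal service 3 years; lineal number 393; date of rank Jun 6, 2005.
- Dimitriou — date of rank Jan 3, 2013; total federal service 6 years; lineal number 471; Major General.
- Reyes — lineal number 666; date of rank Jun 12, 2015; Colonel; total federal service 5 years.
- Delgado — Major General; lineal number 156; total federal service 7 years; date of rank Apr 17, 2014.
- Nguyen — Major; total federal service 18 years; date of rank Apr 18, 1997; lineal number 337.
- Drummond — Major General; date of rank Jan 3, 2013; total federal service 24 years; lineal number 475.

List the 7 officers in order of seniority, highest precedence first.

By grade: Dimitriou, Drummond, Delgado and Leclerc (Major General); then Tanaka (Brigadier); then Reyes (Colonel); then Nguyen (Major).
Among Dimitriou, Drummond, Delgado and Leclerc, by date of rank (earlier first): Dimitriou and Drummond (Jan 3, 2013) before Delgado and Leclerc (Apr 17, 2014).
Among Dimitriou and Drummond, by lineal number (lower first): Dimitriou (471) before Drummond (475).
Among Delgado and Leclerc, by lineal number (lower first): Delgado (156) before Leclerc (479).
Full order: Dimitriou, Drummond, Delgado, Leclerc, Tanaka, Reyes, Nguyen.

Dimitriou, Drummond, Delgado, Leclerc, Tanaka, Reyes, Nguyen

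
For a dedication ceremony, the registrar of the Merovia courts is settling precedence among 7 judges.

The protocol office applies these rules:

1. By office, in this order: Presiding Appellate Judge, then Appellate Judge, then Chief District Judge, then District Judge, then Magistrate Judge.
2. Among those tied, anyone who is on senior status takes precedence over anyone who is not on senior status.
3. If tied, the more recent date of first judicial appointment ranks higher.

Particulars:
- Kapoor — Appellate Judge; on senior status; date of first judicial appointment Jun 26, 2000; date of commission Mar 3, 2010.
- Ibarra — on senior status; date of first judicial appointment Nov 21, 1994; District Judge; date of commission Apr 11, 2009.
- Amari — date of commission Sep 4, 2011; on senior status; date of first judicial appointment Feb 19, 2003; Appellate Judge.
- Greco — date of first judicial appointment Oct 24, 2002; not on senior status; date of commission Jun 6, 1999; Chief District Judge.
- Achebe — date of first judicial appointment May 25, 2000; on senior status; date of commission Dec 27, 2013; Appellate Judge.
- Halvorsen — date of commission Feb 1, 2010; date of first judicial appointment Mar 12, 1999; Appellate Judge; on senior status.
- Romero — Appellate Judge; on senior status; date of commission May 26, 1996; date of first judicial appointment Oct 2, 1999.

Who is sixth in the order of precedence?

By office: Amari, Kapoor, Achebe, Romero and Halvorsen (Appellate Judge); then Greco (Chief District Judge); then Ibarra (District Judge).
Amari, Kapoor, Achebe, Romero and Halvorsen are each on senior status, so the next rule applies.
Among Amari, Kapoor, Achebe, Romero and Halvorsen, by date of first judicial appointment (later first): Amari (Feb 19, 2003) before Kapoor (Jun 26, 2000) before Achebe (May 25, 2000) before Romero (Oct 2, 1999) before Halvorsen (Mar 12, 1999).
Order: Amari, Kapoor, Achebe, Romero, Halvorsen, Greco, Ibarra.

Greco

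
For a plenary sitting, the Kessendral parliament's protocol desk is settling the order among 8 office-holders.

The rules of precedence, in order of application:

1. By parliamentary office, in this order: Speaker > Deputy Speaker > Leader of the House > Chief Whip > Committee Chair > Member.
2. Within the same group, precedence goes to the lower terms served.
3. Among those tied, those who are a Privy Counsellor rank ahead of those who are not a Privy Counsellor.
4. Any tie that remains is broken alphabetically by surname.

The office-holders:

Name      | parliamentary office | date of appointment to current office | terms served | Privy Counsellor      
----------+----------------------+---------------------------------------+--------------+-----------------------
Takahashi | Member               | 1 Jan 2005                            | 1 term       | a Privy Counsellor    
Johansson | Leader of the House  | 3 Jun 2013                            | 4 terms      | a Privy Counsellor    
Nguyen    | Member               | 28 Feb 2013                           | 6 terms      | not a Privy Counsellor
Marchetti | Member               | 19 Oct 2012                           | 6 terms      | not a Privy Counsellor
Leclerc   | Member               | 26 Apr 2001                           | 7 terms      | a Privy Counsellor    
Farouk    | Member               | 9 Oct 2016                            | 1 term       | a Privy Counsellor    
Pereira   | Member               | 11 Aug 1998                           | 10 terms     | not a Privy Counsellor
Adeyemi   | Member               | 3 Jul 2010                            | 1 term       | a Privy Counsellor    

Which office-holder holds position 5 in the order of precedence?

By parliamentary office: Johansson (Leader of the House); then Adeyemi, Farouk, Takahashi, Marchetti, Nguyen, Leclerc and Pereira (Member).
Among Adeyemi, Farouk, Takahashi, Marchetti, Nguyen, Leclerc and Pereira, by terms served (lower first): Adeyemi, Farouk and Takahashi (1 term) before Marchetti and Nguyen (6 terms) before Leclerc (7 terms) before Pereira (10 terms).
Adeyemi, Farouk and Takahashi are each a Privy Counsellor, so the next rule applies.
Among Adeyemi, Farouk and Takahashi, alphabetically by surname: Adeyemi before Farouk before Takahashi.
Marchetti and Nguyen are each not a Privy Counsellor, so the next rule applies.
Among Marchetti and Nguyen, alphabetically by surname: Marchetti before Nguyen.
Order: Johansson, Adeyemi, Farouk, Takahashi, Marchetti, Nguyen, Leclerc, Pereira.

Marchetti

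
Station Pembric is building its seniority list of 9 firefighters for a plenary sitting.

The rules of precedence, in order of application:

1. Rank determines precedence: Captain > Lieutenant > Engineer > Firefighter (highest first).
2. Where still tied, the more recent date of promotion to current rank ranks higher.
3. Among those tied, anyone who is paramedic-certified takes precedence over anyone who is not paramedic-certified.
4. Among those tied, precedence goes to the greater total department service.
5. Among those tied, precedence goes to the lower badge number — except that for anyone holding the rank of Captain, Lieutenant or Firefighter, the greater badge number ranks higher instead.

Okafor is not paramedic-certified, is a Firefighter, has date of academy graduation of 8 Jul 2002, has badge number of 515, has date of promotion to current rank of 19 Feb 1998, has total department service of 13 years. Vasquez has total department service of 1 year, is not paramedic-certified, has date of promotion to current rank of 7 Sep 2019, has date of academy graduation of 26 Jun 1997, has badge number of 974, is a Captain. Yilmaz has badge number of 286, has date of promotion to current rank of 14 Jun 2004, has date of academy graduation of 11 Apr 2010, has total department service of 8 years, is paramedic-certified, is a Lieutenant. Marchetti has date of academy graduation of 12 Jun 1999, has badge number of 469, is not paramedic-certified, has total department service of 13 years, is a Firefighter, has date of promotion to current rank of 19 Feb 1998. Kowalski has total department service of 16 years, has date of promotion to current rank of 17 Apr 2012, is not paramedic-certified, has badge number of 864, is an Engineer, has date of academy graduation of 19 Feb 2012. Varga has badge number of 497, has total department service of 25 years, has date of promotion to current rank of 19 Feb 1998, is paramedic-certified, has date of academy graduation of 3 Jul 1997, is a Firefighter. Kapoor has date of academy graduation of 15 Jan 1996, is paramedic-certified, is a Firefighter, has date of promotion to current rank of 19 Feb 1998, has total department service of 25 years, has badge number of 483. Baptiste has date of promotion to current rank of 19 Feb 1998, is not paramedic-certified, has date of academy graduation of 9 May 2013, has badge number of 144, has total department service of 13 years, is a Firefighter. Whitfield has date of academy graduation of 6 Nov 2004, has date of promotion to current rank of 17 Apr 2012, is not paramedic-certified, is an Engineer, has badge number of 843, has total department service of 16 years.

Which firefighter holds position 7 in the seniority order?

By rank: Vasquez (Captain); then Yilmaz (Lieutenant); then Whitfield and Kowalski (Engineer); then Varga, Kapoor, Okafor, Marchetti and Baptiste (Firefighter).
Whitfield and Kowalski both have date of promotion to current rank 17 Apr 2012, so the next rule applies.
Whitfield and Kowalski are each not paramedic-certified, so the next rule applies.
Whitfield and Kowalski both have total department service 16 years, so the next rule applies.
Among Whitfield and Kowalski, by badge number (lower first): Whitfield (843) before Kowalski (864).
Varga, Kapoor, Okafor, Marchetti and Baptiste all have date of promotion to current rank 19 Feb 1998, so the next rule applies.
Among Varga, Kapoor, Okafor, Marchetti and Baptiste, paramedic-certified before not paramedic-certified: Varga and Kapoor (paramedic-certified) before Okafor, Marchetti and Baptiste (not paramedic-certified).
Varga and Kapoor both have total department service 25 years, so the next rule applies.
Among Varga and Kapoor, by badge number (higher first) (reversed rule for this group): Varga (497) before Kapoor (483).
Okafor, Marchetti and Baptiste all have total department service 13 years, so the next rule applies.
Among Okafor, Marchetti and Baptiste, by badge number (higher first) (reversed rule for this group): Okafor (515) before Marchetti (469) before Baptiste (144).
Order: Vasquez, Yilmaz, Whitfield, Kowalski, Varga, Kapoor, Okafor, Marchetti, Baptiste.

Okafor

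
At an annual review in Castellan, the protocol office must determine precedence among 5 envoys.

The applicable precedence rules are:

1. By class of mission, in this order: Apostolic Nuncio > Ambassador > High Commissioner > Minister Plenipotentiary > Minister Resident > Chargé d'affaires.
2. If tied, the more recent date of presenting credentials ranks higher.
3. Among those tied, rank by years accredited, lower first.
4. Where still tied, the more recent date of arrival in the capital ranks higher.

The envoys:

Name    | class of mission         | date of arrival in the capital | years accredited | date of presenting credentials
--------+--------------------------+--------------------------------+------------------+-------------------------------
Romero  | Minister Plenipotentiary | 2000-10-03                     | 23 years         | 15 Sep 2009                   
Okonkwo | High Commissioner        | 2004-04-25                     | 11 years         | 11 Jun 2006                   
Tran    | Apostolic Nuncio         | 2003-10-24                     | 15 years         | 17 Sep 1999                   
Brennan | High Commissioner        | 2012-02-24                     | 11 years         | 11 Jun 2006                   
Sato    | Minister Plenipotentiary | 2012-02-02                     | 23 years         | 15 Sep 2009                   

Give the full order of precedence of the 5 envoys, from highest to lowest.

By class of mission: Tran (Apostolic Nuncio); then Brennan and Okonkwo (High Commissioner); then Sato and Romero (Minister Plenipotentiary).
Brennan and Okonkwo both have date of presenting credentials 11 Jun 2006, so the next rule applies.
Brennan and Okonkwo both have years accredited 11 years, so the next rule applies.
Among Brennan and Okonkwo, by date of arrival in the capital (later first): Brennan (2012-02-24) before Okonkwo (2004-04-25).
Sato and Romero both have date of presenting credentials 15 Sep 2009, so the next rule applies.
Sato and Romero both have years accredited 23 years, so the next rule applies.
Among Sato and Romero, by date of arrival in the capital (later first): Sato (2012-02-02) before Romero (2000-10-03).
Full order: Tran, Brennan, Okonkwo, Sato, Romero.

Tran, Brennan, Okonkwo, Sato, Romero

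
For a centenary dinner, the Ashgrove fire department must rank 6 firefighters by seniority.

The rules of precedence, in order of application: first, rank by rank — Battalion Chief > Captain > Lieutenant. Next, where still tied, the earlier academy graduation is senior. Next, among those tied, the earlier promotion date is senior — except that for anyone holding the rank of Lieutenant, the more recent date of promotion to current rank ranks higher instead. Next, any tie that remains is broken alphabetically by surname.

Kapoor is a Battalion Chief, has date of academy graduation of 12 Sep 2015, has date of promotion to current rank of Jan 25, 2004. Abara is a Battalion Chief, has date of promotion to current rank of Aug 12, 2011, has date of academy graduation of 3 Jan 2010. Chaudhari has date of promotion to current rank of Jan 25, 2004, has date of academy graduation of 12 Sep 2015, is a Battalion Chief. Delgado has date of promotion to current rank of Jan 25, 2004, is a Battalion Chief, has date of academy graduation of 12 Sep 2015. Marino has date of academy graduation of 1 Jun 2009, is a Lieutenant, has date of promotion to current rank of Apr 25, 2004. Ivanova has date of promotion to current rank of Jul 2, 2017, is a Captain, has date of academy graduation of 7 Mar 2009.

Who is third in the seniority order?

Delgado

By rank: Abara, Chaudhari, Delgado and Kapoor (Battalion Chief); then Ivanova (Captain); then Marino (Lieutenant).
Among Abara, Chaudhari, Delgado and Kapoor, by date of academy graduation (earlier first): Abara (3 Jan 2010) before Chaudhari, Delgado and Kapoor (12 Sep 2015).
Chaudhari, Delgado and Kapoor all have date of promotion to current rank Jan 25, 2004, so the next rule applies.
Among Chaudhari, Delgado and Kapoor, alphabetically by surname: Chaudhari before Delgado before Kapoor.
Order: Abara, Chaudhari, Delgado, Kapoor, Ivanova, Marino.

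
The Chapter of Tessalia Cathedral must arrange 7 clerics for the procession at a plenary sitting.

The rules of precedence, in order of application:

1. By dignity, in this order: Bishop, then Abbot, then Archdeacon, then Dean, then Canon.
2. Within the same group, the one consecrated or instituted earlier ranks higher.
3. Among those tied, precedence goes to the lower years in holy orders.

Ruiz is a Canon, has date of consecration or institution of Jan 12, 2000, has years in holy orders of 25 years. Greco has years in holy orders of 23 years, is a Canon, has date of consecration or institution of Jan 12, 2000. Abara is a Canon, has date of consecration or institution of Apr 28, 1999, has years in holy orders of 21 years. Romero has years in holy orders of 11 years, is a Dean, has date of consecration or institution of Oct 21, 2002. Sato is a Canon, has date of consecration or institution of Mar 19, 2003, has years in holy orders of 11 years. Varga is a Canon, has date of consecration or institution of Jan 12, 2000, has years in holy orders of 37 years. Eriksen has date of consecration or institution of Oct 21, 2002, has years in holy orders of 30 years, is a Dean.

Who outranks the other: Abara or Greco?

Abara

By dignity: Romero and Eriksen (Dean); then Abara, Greco, Ruiz, Varga and Sato (Canon).
Romero and Eriksen both have date of consecration or institution Oct 21, 2002, so the next rule applies.
Among Romero and Eriksen, by years in holy orders (lower first): Romero (11 years) before Eriksen (30 years).
Among Abara, Greco, Ruiz, Varga and Sato, by date of consecration or institution (earlier first): Abara (Apr 28, 1999) before Greco, Ruiz and Varga (Jan 12, 2000) before Sato (Mar 19, 2003).
Among Greco, Ruiz and Varga, by years in holy orders (lower first): Greco (23 years) before Ruiz (25 years) before Varga (37 years).
So Abara takes precedence.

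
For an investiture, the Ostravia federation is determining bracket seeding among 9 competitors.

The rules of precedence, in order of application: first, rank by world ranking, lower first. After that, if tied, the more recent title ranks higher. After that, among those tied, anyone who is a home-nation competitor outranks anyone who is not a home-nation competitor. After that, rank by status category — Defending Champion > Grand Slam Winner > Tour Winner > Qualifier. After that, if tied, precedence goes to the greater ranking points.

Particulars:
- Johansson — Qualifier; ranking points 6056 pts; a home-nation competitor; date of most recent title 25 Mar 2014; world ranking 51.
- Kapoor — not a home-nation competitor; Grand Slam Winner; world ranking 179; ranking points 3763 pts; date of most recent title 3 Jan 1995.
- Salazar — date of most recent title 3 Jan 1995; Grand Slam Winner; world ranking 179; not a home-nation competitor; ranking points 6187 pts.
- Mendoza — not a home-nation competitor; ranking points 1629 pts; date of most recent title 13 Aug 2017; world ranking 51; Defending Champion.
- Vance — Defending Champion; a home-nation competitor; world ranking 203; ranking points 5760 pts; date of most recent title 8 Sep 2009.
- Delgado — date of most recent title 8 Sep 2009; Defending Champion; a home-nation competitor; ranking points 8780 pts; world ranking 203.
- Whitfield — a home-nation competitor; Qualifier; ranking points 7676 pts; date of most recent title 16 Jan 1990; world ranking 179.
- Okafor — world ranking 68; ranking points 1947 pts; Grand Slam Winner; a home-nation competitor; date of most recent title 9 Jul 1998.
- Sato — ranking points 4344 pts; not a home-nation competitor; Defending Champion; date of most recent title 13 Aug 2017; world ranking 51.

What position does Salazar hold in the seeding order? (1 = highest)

By world ranking (lower first): Sato, Mendoza and Johansson (each 51); then Okafor (68); then Salazar, Kapoor and Whitfield (each 179); then Delgado and Vance (both 203).
Among Sato, Mendoza and Johansson, by date of most recent title (later first): Sato and Mendoza (13 Aug 2017) before Johansson (25 Mar 2014).
Sato and Mendoza are each not a home-nation competitor, so the next rule applies.
Sato and Mendoza are each Defending Champion, so the next rule applies.
Among Sato and Mendoza, by ranking points (higher first): Sato (4344 pts) before Mendoza (1629 pts).
Among Salazar, Kapoor and Whitfield, by date of most recent title (later first): Salazar and Kapoor (3 Jan 1995) before Whitfield (16 Jan 1990).
Salazar and Kapoor are each not a home-nation competitor, so the next rule applies.
Salazar and Kapoor are each Grand Slam Winner, so the next rule applies.
Among Salazar and Kapoor, by ranking points (higher first): Salazar (6187 pts) before Kapoor (3763 pts).
Delgado and Vance both have date of most recent title 8 Sep 2009, so the next rule applies.
Delgado and Vance are each a home-nation competitor, so the next rule applies.
Delgado and Vance are each Defending Champion, so the next rule applies.
Among Delgado and Vance, by ranking points (higher first): Delgado (8780 pts) before Vance (5760 pts).
Order: Sato, Mendoza, Johansson, Okafor, Salazar, Kapoor, Whitfield, Delgado, Vance. So position 5.

5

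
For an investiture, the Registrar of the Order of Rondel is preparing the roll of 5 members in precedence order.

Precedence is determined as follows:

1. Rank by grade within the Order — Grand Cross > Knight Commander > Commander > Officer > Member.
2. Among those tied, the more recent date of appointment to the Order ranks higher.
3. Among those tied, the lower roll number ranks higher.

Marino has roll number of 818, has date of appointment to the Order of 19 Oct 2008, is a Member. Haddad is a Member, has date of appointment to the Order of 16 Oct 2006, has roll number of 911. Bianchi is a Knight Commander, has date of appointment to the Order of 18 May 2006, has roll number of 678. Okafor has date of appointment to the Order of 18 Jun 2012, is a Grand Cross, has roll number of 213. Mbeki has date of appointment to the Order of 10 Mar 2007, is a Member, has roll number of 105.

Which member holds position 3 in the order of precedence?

By grade within the Order: Okafor (Grand Cross); then Bianchi (Knight Commander); then Marino, Mbeki and Haddad (Member).
Among Marino, Mbeki and Haddad, by date of appointment to the Order (later first): Marino (19 Oct 2008) before Mbeki (10 Mar 2007) before Haddad (16 Oct 2006).
Order: Okafor, Bianchi, Marino, Mbeki, Haddad.

Marino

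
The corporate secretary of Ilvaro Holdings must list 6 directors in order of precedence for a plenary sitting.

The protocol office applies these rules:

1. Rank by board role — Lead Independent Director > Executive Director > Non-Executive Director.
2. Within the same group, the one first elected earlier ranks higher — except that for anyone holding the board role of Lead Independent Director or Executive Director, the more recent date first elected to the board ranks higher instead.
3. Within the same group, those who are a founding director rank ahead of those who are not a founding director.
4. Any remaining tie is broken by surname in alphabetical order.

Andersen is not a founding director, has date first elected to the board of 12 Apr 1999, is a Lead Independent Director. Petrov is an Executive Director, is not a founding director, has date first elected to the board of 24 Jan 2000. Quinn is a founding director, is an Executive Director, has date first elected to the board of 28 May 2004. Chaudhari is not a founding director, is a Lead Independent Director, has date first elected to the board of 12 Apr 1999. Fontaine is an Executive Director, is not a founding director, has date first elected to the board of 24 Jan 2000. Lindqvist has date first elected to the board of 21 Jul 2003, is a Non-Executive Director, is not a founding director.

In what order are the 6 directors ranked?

Andersen, Chaudhari, Quinn, Fontaine, Petrov, Lindqvist

By board role: Andersen and Chaudhari (Lead Independent Director); then Quinn, Fontaine and Petrov (Executive Director); then Lindqvist (Non-Executive Director).
Andersen and Chaudhari both have date first elected to the board 12 Apr 1999, so the next rule applies.
Andersen and Chaudhari are each not a founding director, so the next rule applies.
Among Andersen and Chaudhari, alphabetically by surname: Andersen before Chaudhari.
Among Quinn, Fontaine and Petrov, by date first elected to the board (later first) (reversed rule for this group): Quinn (28 May 2004) before Fontaine and Petrov (24 Jan 2000).
Fontaine and Petrov are each not a founding director, so the next rule applies.
Among Fontaine and Petrov, alphabetically by surname: Fontaine before Petrov.
Full order: Andersen, Chaudhari, Quinn, Fontaine, Petrov, Lindqvist.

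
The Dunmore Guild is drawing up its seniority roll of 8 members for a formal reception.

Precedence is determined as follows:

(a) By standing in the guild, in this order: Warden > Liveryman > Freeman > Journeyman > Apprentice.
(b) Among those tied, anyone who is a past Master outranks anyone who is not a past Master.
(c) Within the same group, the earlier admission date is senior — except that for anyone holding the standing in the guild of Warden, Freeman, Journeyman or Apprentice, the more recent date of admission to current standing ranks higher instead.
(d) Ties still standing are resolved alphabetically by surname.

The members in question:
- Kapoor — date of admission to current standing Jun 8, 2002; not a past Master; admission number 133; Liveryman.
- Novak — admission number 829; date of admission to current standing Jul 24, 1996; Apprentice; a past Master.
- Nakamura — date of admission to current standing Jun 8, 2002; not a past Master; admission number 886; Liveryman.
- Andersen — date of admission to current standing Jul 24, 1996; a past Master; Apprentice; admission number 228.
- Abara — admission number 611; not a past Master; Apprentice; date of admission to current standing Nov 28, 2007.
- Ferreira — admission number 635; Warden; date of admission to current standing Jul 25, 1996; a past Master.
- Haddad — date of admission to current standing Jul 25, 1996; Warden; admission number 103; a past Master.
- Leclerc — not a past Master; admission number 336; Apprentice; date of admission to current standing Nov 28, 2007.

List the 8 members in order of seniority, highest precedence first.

Ferreira, Haddad, Kapoor, Nakamura, Andersen, Novak, Abara, Leclerc

By standing in the guild: Ferreira and Haddad (Warden); then Kapoor and Nakamura (Liveryman); then Andersen, Novak, Abara and Leclerc (Apprentice).
Ferreira and Haddad are each a past Master, so the next rule applies.
Ferreira and Haddad both have date of admission to current standing Jul 25, 1996, so the next rule applies.
Among Ferreira and Haddad, alphabetically by surname: Ferreira before Haddad.
Kapoor and Nakamura are each not a past Master, so the next rule applies.
Kapoor and Nakamura both have date of admission to current standing Jun 8, 2002, so the next rule applies.
Among Kapoor and Nakamura, alphabetically by surname: Kapoor before Nakamura.
Among Andersen, Novak, Abara and Leclerc, a past Master before not a past Master: Andersen and Novak (a past Master) before Abara and Leclerc (not a past Master).
Andersen and Novak both have date of admission to current standing Jul 24, 1996, so the next rule applies.
Among Andersen and Novak, alphabetically by surname: Andersen before Novak.
Abara and Leclerc both have date of admission to current standing Nov 28, 2007, so the next rule applies.
Among Abara and Leclerc, alphabetically by surname: Abara before Leclerc.
Full order: Ferreira, Haddad, Kapoor, Nakamura, Andersen, Novak, Abara, Leclerc.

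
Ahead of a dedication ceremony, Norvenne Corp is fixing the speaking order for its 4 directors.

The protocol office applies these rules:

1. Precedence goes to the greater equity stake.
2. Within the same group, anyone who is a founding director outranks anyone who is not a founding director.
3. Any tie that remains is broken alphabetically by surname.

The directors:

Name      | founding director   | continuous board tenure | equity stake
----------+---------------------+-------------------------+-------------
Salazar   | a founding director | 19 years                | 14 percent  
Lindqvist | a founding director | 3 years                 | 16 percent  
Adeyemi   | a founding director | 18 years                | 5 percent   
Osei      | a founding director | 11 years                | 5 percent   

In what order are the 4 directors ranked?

Lindqvist, Salazar, Adeyemi, Osei

By equity stake (higher first): Lindqvist (16 percent); then Salazar (14 percent); then Adeyemi and Osei (both 5 percent).
Adeyemi and Osei are each a founding director, so the next rule applies.
Among Adeyemi and Osei, alphabetically by surname: Adeyemi before Osei.
Full order: Lindqvist, Salazar, Adeyemi, Osei.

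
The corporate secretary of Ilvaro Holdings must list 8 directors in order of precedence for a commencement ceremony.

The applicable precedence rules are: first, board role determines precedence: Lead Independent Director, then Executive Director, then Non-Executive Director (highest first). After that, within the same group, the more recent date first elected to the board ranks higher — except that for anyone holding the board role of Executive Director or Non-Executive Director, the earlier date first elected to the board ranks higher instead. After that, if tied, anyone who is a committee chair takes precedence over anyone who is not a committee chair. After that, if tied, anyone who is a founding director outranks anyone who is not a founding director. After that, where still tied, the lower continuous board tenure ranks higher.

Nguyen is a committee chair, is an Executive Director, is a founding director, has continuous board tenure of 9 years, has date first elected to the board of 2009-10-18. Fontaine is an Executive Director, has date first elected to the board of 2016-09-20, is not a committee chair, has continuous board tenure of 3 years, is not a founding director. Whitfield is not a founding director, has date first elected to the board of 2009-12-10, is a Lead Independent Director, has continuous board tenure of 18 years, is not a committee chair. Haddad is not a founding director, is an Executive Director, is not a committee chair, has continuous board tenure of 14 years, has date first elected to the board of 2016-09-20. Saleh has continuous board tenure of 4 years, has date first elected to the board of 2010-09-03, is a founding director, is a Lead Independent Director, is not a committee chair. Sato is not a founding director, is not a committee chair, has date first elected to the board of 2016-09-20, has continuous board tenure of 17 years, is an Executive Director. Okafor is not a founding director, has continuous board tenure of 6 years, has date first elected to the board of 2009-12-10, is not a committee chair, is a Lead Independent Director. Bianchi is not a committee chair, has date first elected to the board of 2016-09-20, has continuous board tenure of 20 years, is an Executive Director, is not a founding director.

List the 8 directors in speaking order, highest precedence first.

Saleh, Okafor, Whitfield, Nguyen, Fontaine, Haddad, Sato, Bianchi

By board role: Saleh, Okafor and Whitfield (Lead Independent Director); then Nguyen, Fontaine, Haddad, Sato and Bianchi (Executive Director).
Among Saleh, Okafor and Whitfield, by date first elected to the board (later first): Saleh (2010-09-03) before Okafor and Whitfield (2009-12-10).
Okafor and Whitfield are each not a committee chair, so the next rule applies.
Okafor and Whitfield are each not a founding director, so the next rule applies.
Among Okafor and Whitfield, by continuous board tenure (lower first): Okafor (6 years) before Whitfield (18 years).
Among Nguyen, Fontaine, Haddad, Sato and Bianchi, by date first elected to the board (earlier first) (reversed rule for this group): Nguyen (2009-10-18) before Fontaine, Haddad, Sato and Bianchi (2016-09-20).
Fontaine, Haddad, Sato and Bianchi are each not a committee chair, so the next rule applies.
Fontaine, Haddad, Sato and Bianchi are each not a founding director, so the next rule applies.
Among Fontaine, Haddad, Sato and Bianchi, by continuous board tenure (lower first): Fontaine (3 years) before Haddad (14 years) before Sato (17 years) before Bianchi (20 years).
Full order: Saleh, Okafor, Whitfield, Nguyen, Fontaine, Haddad, Sato, Bianchi.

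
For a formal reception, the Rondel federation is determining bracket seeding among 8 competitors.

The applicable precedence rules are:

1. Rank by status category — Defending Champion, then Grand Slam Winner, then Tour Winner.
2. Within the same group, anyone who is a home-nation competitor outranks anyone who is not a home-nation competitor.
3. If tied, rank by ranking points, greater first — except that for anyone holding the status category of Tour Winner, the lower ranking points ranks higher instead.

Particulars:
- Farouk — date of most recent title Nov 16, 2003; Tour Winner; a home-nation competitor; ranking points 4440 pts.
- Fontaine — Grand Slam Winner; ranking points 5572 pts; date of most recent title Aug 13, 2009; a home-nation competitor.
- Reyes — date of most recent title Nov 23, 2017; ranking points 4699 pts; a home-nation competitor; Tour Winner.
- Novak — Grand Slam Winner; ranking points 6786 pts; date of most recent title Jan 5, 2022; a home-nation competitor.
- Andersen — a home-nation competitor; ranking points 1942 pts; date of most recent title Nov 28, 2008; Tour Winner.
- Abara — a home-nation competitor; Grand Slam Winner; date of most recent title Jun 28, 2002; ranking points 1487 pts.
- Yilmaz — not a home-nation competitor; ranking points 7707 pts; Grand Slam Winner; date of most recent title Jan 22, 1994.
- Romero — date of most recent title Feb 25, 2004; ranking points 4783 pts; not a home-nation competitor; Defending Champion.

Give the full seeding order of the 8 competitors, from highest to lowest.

By status category: Romero (Defending Champion); then Novak, Fontaine, Abara and Yilmaz (Grand Slam Winner); then Andersen, Farouk and Reyes (Tour Winner).
Among Novak, Fontaine, Abara and Yilmaz, a home-nation competitor before not a home-nation competitor: Novak, Fontaine and Abara (a home-nation competitor) before Yilmaz (not a home-nation competitor).
Among Novak, Fontaine and Abara, by ranking points (higher first): Novak (6786 pts) before Fontaine (5572 pts) before Abara (1487 pts).
Andersen, Farouk and Reyes are each a home-nation competitor, so the next rule applies.
Among Andersen, Farouk and Reyes, by ranking points (lower first) (reversed rule for this group): Andersen (1942 pts) before Farouk (4440 pts) before Reyes (4699 pts).
Full order: Romero, Novak, Fontaine, Abara, Yilmaz, Andersen, Farouk, Reyes.

Romero, Novak, Fontaine, Abara, Yilmaz, Andersen, Farouk, Reyes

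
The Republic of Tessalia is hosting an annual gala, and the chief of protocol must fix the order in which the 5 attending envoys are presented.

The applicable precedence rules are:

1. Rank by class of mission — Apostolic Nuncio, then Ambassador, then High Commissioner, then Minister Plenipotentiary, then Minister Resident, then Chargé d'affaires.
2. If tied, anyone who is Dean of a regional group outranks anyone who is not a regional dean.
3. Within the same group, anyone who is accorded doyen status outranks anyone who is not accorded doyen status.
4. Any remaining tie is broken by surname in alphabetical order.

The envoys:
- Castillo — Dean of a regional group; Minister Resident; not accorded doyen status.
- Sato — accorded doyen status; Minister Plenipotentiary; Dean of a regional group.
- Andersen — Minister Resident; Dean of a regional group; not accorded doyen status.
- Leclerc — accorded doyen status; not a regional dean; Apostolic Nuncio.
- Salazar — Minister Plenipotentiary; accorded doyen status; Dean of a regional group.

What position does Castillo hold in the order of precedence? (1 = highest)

By class of mission: Leclerc (Apostolic Nuncio); then Salazar and Sato (Minister Plenipotentiary); then Andersen and Castillo (Minister Resident).
Salazar and Sato are each Dean of a regional group, so the next rule applies.
Salazar and Sato are each accorded doyen status, so the next rule applies.
Among Salazar and Sato, alphabetically by surname: Salazar before Sato.
Andersen and Castillo are each Dean of a regional group, so the next rule applies.
Andersen and Castillo are each not accorded doyen status, so the next rule applies.
Among Andersen and Castillo, alphabetically by surname: Andersen before Castillo.
Order: Leclerc, Salazar, Sato, Andersen, Castillo. So position 5.

5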